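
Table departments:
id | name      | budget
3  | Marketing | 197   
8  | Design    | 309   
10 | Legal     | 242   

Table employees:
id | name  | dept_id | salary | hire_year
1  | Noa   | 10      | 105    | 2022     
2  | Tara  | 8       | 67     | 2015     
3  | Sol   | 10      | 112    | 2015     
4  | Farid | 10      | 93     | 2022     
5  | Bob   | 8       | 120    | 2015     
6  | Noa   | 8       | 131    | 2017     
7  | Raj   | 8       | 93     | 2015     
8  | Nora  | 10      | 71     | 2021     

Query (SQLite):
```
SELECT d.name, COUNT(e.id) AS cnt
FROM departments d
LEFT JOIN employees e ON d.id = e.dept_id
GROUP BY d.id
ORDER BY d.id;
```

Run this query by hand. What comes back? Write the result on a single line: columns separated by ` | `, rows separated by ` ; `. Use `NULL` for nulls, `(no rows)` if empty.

Marketing | 0 ; Design | 4 ; Legal | 4

LEFT JOIN keeps every departments row; unmatched ones get NULL for employees columns.
Group by departments.id and compute COUNT(e.id). COUNT(col) of an all-NULL group is 0.
  3: ids {—} → COUNT(e.id)=0
  8: ids {2, 5, 6, 7} → COUNT(e.id)=4
  10: ids {1, 3, 4, 8} → COUNT(e.id)=4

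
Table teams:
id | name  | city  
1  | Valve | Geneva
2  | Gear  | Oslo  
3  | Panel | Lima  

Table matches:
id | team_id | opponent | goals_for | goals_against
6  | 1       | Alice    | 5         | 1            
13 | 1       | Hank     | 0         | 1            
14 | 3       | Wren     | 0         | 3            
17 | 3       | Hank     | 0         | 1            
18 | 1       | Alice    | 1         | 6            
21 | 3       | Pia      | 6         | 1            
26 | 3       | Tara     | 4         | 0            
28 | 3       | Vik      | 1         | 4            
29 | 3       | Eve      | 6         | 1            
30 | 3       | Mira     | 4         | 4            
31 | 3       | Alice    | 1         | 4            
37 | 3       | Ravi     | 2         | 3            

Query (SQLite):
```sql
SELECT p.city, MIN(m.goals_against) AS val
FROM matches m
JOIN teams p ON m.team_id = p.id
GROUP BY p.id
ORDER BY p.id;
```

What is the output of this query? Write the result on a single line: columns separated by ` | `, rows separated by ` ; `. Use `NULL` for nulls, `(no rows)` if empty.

Join each matches row to its teams via team_id.
Group joined rows by teams.id; compute MIN(m.goals_against) per group.
  1: ids {6, 13, 18} → MIN(m.goals_against)=1
  3: ids {14, 17, 21, 26, 28, 29, 30, 31, 37} → MIN(m.goals_against)=0

Geneva | 1 ; Lima | 0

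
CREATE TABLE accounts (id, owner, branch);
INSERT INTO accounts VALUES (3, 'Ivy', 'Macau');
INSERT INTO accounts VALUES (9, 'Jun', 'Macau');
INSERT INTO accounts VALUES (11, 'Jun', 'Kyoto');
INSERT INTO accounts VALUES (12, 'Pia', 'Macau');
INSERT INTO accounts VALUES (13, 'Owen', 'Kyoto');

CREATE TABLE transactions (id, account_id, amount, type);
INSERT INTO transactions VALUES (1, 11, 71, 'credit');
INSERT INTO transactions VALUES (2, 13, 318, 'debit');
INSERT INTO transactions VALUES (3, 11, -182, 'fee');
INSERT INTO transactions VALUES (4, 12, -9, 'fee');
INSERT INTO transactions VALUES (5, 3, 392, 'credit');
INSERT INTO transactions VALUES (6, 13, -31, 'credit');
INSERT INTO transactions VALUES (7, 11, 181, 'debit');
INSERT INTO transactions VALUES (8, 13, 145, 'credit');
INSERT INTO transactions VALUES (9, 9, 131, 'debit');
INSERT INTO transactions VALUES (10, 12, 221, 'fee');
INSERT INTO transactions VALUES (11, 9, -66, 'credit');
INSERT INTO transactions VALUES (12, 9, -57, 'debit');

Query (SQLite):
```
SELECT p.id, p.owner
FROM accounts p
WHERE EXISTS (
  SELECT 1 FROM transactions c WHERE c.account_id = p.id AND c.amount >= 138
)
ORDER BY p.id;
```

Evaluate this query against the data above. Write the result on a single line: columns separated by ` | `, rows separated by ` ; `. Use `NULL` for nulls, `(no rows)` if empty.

3 | Ivy ; 11 | Jun ; 12 | Pia ; 13 | Owen

For each accounts row, check whether any transactions with matching account_id has amount >= 138.
Keep rows where that is true.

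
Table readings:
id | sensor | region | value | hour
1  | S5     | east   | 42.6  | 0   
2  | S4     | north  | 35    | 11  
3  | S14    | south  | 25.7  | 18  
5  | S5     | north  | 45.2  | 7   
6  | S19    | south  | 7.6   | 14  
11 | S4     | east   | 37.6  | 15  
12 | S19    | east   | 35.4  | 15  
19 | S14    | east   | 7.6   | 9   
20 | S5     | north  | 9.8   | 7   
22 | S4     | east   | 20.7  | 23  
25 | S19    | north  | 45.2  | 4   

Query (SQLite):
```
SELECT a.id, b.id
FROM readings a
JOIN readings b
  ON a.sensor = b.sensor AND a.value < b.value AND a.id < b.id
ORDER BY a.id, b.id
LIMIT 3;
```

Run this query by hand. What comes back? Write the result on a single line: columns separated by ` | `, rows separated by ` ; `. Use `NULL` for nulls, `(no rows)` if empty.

1 | 5 ; 2 | 11 ; 6 | 12

Pairs (a,b) with same sensor, a.value < b.value, a.id < b.id.
sensor groups: S14:{3,19} S19:{6,12,25} S4:{2,11,22} S5:{1,5,20}
Ordered by (a.id, b.id); first 3.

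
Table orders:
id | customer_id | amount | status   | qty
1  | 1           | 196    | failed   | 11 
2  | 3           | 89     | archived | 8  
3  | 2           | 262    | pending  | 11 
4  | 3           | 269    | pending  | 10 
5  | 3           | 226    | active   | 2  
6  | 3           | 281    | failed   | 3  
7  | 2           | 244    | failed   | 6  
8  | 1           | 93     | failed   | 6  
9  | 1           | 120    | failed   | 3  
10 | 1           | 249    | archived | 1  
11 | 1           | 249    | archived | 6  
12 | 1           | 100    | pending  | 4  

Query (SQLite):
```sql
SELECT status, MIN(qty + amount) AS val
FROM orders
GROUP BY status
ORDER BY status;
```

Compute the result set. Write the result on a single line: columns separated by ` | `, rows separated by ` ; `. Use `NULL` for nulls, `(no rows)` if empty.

active | 228 ; archived | 97 ; failed | 99 ; pending | 104

For each row compute qty + amount.
Group by status; take MIN of the expression per group.
  active: ids {5} → MIN(qty + amount)=228
  archived: ids {2, 10, 11} → MIN(qty + amount)=97
  failed: ids {1, 6, 7, 8, 9} → MIN(qty + amount)=99
  pending: ids {3, 4, 12} → MIN(qty + amount)=104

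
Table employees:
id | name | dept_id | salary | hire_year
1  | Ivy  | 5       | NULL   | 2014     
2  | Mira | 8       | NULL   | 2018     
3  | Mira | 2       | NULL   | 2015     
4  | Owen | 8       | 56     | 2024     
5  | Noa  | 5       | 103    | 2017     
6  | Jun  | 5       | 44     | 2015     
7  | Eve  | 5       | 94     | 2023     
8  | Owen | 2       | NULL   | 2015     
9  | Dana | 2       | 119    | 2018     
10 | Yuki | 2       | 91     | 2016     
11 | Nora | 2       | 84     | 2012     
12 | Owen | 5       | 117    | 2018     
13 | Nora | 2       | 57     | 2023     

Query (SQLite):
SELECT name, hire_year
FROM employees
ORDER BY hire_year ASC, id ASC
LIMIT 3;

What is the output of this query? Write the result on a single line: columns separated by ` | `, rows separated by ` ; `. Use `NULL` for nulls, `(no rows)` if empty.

Nora | 2012 ; Ivy | 2014 ; Mira | 2015

Sort by hire_year asc, tiebreak id asc: (2012, id=11), (2014, id=1), (2015, id=3), (2015, id=6), (2015, id=8), (2016, id=10) …. Take first 3.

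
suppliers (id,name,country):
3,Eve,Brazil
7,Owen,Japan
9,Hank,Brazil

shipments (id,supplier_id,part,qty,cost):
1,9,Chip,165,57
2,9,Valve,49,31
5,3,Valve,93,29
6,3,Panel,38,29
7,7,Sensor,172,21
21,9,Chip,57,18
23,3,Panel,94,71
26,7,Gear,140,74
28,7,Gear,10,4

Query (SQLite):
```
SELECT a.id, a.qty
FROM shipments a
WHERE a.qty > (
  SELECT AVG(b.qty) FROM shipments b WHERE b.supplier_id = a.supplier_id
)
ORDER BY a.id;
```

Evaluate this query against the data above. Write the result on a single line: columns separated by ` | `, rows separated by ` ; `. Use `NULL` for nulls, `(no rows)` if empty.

1 | 165 ; 5 | 93 ; 7 | 172 ; 23 | 94 ; 26 | 140

For each shipments row a, compute AVG(qty) over rows sharing a.supplier_id.
Keep row a if a.qty > that per-group AVG.
  supplier_id=3: AVG(qty) = 75.0
  supplier_id=7: AVG(qty) = 107.333333
  supplier_id=9: AVG(qty) = 90.333333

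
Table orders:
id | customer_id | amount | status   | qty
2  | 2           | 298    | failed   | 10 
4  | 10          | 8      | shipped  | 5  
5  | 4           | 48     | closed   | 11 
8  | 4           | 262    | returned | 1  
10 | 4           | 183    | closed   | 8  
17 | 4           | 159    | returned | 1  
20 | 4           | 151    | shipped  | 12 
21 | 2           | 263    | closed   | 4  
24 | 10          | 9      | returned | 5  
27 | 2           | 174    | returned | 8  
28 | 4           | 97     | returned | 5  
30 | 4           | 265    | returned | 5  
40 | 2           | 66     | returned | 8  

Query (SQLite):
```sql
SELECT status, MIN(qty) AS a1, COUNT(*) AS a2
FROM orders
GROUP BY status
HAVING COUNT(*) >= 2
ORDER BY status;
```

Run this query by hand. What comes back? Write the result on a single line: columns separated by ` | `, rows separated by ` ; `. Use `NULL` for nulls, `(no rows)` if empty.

closed | 4 | 3 ; returned | 1 | 7 ; shipped | 5 | 2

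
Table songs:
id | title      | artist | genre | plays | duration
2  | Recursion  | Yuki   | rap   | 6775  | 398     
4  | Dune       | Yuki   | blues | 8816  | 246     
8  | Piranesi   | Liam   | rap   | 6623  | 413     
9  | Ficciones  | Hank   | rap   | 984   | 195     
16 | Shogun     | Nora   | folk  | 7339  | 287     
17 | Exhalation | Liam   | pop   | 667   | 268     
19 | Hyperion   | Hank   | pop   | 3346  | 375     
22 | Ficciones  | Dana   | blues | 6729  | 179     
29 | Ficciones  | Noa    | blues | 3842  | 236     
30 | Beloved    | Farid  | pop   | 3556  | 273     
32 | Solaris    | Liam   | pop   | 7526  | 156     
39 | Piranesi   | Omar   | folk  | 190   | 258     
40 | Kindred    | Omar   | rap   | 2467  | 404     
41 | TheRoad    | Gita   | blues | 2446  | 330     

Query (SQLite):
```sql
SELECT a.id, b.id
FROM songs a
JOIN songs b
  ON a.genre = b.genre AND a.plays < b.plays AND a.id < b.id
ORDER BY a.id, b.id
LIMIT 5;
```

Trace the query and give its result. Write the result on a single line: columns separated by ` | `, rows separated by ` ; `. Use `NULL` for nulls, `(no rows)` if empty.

Pairs (a,b) with same genre, a.plays < b.plays, a.id < b.id.
genre groups: blues:{4,22,29,41} folk:{16,39} pop:{17,19,30,32} rap:{2,8,9,40}
Ordered by (a.id, b.id); first 5.

9 | 40 ; 17 | 19 ; 17 | 30 ; 17 | 32 ; 19 | 30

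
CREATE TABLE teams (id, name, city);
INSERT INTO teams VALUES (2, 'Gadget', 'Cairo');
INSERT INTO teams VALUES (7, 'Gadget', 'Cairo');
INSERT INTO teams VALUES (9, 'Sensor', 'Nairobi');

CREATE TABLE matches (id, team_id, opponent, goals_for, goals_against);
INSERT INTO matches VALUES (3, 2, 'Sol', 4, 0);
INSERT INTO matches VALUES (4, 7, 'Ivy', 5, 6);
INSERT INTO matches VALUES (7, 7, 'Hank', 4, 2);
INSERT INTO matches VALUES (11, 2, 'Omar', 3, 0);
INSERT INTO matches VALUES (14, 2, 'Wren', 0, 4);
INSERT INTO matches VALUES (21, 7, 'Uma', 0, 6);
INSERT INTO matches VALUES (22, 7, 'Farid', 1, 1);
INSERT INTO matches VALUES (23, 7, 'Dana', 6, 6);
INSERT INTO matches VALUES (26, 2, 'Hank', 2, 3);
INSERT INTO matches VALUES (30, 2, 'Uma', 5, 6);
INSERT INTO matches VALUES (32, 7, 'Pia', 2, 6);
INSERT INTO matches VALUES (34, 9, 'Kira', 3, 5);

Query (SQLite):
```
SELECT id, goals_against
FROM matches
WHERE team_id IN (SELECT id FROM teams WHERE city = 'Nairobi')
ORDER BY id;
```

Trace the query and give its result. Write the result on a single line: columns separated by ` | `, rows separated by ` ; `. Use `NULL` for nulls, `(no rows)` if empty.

34 | 5

Inner query: teams.id where city = 'Nairobi'.
Outer: keep matches rows whose team_id is in that set.
Inner query → {9}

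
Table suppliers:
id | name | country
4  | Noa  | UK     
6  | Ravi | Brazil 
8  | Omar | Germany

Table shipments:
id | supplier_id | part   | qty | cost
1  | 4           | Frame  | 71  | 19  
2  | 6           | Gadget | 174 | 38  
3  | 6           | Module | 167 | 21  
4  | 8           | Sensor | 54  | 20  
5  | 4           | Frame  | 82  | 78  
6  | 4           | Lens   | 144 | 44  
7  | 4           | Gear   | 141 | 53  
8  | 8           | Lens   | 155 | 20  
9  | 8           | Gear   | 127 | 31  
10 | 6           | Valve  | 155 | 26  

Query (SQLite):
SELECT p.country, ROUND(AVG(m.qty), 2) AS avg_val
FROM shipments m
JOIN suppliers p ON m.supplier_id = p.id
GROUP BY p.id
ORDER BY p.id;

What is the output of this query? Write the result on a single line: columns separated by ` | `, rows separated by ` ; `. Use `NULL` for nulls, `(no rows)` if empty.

UK | 109.5 ; Brazil | 165.33 ; Germany | 112

Join each shipments row to its suppliers via supplier_id.
Group joined rows by suppliers.id; compute ROUND(AVG(m.qty), 2) per group.
  4: ids {1, 5, 6, 7} → ROUND(AVG(m.qty), 2)=109.5
  6: ids {2, 3, 10} → ROUND(AVG(m.qty), 2)=165.33
  8: ids {4, 8, 9} → ROUND(AVG(m.qty), 2)=112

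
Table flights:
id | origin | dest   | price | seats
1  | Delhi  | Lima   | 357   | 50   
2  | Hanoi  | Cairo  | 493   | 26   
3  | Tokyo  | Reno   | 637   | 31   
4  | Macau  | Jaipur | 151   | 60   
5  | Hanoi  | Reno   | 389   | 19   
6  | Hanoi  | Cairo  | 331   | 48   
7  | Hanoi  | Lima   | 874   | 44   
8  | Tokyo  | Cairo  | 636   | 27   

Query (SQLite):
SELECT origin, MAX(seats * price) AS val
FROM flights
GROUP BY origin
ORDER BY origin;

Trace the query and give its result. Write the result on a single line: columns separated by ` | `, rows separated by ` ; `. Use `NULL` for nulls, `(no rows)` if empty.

For each row compute seats * price.
Group by origin; take MAX of the expression per group.
  Delhi: ids {1} → MAX(seats * price)=17850
  Hanoi: ids {2, 5, 6, 7} → MAX(seats * price)=38456
  Macau: ids {4} → MAX(seats * price)=9060
  Tokyo: ids {3, 8} → MAX(seats * price)=19747

Delhi | 17850 ; Hanoi | 38456 ; Macau | 9060 ; Tokyo | 19747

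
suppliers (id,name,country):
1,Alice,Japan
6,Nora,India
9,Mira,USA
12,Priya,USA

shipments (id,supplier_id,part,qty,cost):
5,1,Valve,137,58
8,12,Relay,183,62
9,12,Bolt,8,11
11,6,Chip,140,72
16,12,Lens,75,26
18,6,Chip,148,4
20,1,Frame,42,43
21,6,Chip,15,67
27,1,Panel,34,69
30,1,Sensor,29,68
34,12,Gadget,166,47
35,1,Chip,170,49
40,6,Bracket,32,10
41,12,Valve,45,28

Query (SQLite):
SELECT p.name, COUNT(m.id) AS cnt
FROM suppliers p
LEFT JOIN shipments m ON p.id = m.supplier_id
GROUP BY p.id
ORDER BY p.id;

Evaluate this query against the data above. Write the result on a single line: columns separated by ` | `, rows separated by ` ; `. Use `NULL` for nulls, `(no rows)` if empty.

LEFT JOIN keeps every suppliers row; unmatched ones get NULL for shipments columns.
Group by suppliers.id and compute COUNT(m.id). COUNT(col) of an all-NULL group is 0.
  1: ids {5, 20, 27, 30, 35} → COUNT(m.id)=5
  6: ids {11, 18, 21, 40} → COUNT(m.id)=4
  9: ids {—} → COUNT(m.id)=0
  12: ids {8, 9, 16, 34, 41} → COUNT(m.id)=5

Alice | 5 ; Nora | 4 ; Mira | 0 ; Priya | 5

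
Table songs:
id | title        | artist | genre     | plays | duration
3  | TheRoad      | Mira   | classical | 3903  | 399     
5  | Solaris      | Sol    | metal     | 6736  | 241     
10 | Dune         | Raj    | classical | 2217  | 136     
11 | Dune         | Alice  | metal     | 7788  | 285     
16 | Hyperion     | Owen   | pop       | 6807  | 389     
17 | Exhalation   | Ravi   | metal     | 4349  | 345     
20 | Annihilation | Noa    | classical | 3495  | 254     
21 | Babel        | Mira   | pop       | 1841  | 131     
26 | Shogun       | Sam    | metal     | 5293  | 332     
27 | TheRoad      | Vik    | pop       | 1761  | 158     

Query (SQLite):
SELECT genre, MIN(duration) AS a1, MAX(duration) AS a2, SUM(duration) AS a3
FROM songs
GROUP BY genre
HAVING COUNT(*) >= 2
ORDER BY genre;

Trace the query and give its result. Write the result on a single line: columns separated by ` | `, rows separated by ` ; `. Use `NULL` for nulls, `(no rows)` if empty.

classical | 136 | 399 | 789 ; metal | 241 | 345 | 1203 ; pop | 131 | 389 | 678

Group songs by genre.
Per group compute: MIN(duration), MAX(duration), SUM(duration).
HAVING: drop groups with fewer than 2 rows.
  classical: ids {3, 10, 20} → MIN(duration)=136, MAX(duration)=399, SUM(duration)=789
  metal: ids {5, 11, 17, 26} → MIN(duration)=241, MAX(duration)=345, SUM(duration)=1203
  pop: ids {16, 21, 27} → MIN(duration)=131, MAX(duration)=389, SUM(duration)=678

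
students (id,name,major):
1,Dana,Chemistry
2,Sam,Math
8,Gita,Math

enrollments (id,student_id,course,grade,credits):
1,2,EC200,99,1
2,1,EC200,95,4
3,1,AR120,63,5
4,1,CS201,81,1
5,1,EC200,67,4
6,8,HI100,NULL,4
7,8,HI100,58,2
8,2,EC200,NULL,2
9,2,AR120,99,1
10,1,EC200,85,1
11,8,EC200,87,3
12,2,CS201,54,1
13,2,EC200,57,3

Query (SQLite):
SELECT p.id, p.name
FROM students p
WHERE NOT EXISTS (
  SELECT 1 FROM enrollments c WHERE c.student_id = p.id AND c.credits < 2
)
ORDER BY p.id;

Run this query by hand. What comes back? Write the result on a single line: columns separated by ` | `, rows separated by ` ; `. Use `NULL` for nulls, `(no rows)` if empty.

8 | Gita

For each students row, check whether any enrollments with matching student_id has credits < 2.
Keep rows where that is false.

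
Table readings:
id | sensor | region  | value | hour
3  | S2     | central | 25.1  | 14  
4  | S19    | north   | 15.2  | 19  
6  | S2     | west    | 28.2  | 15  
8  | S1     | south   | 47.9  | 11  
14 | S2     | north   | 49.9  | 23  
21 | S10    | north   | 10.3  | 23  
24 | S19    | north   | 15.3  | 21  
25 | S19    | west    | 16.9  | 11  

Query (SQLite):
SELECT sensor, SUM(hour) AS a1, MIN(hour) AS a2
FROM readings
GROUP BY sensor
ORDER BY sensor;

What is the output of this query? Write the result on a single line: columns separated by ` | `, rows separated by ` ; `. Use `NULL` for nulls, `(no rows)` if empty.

S1 | 11 | 11 ; S10 | 23 | 23 ; S19 | 51 | 11 ; S2 | 52 | 14

Group readings by sensor.
Per group compute: SUM(hour), MIN(hour).
  S1: ids {8} → SUM(hour)=11, MIN(hour)=11
  S10: ids {21} → SUM(hour)=23, MIN(hour)=23
  S19: ids {4, 24, 25} → SUM(hour)=51, MIN(hour)=11
  S2: ids {3, 6, 14} → SUM(hour)=52, MIN(hour)=14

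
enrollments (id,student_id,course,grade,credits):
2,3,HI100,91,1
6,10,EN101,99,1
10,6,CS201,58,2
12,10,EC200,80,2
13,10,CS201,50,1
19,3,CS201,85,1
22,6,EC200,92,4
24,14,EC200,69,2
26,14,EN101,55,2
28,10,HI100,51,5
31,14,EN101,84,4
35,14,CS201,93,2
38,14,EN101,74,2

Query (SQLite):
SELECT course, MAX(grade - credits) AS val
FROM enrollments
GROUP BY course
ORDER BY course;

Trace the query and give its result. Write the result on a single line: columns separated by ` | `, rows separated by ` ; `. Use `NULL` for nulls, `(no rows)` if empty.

CS201 | 91 ; EC200 | 88 ; EN101 | 98 ; HI100 | 90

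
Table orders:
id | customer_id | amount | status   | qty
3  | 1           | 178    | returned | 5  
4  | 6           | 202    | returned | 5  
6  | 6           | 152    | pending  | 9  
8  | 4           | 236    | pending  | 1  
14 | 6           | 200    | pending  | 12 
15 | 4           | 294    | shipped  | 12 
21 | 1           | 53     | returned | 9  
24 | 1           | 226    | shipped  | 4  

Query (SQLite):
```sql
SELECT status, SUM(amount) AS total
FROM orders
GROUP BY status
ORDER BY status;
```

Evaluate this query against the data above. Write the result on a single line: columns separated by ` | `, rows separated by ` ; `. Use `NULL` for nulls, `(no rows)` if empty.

pending | 588 ; returned | 433 ; shipped | 520

Partition orders by status; compute SUM(amount) within each group.
  pending: ids {6, 8, 14} → SUM(amount)=588
  returned: ids {3, 4, 21} → SUM(amount)=433
  shipped: ids {15, 24} → SUM(amount)=520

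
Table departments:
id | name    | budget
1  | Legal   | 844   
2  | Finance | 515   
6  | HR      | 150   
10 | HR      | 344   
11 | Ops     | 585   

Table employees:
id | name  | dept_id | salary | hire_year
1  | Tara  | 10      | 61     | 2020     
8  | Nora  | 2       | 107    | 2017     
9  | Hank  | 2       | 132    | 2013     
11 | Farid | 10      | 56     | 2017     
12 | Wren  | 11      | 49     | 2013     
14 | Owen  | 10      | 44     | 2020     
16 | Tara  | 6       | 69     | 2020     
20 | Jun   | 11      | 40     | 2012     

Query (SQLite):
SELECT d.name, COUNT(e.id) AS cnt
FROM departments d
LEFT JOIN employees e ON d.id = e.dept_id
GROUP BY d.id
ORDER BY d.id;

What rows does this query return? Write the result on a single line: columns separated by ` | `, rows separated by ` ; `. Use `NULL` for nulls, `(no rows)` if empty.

LEFT JOIN keeps every departments row; unmatched ones get NULL for employees columns.
Group by departments.id and compute COUNT(e.id). COUNT(col) of an all-NULL group is 0.
  1: ids {—} → COUNT(e.id)=0
  2: ids {8, 9} → COUNT(e.id)=2
  6: ids {16} → COUNT(e.id)=1
  10: ids {1, 11, 14} → COUNT(e.id)=3
  11: ids {12, 20} → COUNT(e.id)=2

Legal | 0 ; Finance | 2 ; HR | 1 ; HR | 3 ; Ops | 2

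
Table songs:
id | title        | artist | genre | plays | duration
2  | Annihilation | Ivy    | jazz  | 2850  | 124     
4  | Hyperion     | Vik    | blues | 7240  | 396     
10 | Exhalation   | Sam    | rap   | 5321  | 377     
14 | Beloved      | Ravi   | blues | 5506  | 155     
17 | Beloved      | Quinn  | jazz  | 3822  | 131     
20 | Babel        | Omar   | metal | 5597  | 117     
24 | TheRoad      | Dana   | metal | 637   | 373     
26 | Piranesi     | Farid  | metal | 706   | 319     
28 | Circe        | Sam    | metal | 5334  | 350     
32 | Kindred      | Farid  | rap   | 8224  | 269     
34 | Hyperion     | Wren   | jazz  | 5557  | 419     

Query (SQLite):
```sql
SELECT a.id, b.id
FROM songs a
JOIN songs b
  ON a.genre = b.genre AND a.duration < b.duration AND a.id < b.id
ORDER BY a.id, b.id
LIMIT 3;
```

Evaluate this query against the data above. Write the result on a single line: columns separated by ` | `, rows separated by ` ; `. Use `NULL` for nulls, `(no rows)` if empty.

Pairs (a,b) with same genre, a.duration < b.duration, a.id < b.id.
genre groups: blues:{4,14} jazz:{2,17,34} metal:{20,24,26,28} rap:{10,32}
Ordered by (a.id, b.id); first 3.

2 | 17 ; 2 | 34 ; 17 | 34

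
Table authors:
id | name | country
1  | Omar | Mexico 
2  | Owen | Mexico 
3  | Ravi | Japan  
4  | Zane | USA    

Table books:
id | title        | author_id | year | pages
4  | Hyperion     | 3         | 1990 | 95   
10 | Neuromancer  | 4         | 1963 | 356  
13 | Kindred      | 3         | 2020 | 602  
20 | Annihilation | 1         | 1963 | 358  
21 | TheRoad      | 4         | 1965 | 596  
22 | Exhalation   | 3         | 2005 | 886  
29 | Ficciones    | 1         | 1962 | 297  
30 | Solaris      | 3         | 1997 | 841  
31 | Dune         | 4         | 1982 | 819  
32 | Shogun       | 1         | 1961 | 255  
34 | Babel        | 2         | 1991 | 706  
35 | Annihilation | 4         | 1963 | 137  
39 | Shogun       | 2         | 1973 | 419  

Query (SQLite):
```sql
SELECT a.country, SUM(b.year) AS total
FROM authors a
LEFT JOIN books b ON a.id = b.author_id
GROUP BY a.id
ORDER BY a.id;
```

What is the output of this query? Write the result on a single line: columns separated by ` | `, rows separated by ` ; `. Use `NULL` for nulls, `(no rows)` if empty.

Mexico | 5886 ; Mexico | 3964 ; Japan | 8012 ; USA | 7873

LEFT JOIN keeps every authors row; unmatched ones get NULL for books columns.
Group by authors.id and compute SUM(b.year). SUM over an all-NULL group is NULL.
  1: ids {20, 29, 32} → SUM(b.year)=5886
  2: ids {34, 39} → SUM(b.year)=3964
  3: ids {4, 13, 22, 30} → SUM(b.year)=8012
  4: ids {10, 21, 31, 35} → SUM(b.year)=7873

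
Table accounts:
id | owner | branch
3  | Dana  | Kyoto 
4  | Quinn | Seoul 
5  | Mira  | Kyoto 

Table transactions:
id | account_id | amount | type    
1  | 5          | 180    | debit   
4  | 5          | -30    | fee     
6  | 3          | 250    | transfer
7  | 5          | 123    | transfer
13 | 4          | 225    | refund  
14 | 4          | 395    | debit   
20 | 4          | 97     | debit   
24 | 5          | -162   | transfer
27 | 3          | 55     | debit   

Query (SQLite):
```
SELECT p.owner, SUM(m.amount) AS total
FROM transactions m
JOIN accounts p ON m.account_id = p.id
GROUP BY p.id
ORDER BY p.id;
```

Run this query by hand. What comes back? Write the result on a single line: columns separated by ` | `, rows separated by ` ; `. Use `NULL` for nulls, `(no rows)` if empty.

Join each transactions row to its accounts via account_id.
Group joined rows by accounts.id; compute SUM(m.amount) per group.
  3: ids {6, 27} → SUM(m.amount)=305
  4: ids {13, 14, 20} → SUM(m.amount)=717
  5: ids {1, 4, 7, 24} → SUM(m.amount)=111

Dana | 305 ; Quinn | 717 ; Mira | 111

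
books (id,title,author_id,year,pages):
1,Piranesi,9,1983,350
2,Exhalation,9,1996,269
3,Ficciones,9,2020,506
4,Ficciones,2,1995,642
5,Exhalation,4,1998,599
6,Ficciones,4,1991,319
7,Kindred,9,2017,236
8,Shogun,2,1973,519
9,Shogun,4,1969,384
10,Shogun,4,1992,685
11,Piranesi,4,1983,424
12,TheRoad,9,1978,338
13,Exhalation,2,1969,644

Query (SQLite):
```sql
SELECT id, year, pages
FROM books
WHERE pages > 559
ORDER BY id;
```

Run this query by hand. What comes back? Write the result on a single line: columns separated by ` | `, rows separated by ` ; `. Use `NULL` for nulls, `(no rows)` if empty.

pages > 559: ids {4, 5, 10, 13}

4 | 1995 | 642 ; 5 | 1998 | 599 ; 10 | 1992 | 685 ; 13 | 1969 | 644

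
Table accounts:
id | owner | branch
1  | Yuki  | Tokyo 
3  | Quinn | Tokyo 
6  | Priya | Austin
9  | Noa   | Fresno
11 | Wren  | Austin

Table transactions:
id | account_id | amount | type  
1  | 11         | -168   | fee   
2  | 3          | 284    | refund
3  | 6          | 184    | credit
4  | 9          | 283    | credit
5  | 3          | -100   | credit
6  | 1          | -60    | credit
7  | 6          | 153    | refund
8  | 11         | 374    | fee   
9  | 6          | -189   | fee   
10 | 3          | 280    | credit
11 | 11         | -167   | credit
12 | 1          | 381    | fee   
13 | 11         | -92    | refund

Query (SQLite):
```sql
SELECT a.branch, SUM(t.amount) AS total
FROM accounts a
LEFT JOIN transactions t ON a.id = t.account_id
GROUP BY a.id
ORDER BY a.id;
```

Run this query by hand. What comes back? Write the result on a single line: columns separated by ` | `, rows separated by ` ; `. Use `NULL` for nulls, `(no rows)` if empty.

Tokyo | 321 ; Tokyo | 464 ; Austin | 148 ; Fresno | 283 ; Austin | -53

LEFT JOIN keeps every accounts row; unmatched ones get NULL for transactions columns.
Group by accounts.id and compute SUM(t.amount). SUM over an all-NULL group is NULL.
  1: ids {6, 12} → SUM(t.amount)=321
  3: ids {2, 5, 10} → SUM(t.amount)=464
  6: ids {3, 7, 9} → SUM(t.amount)=148
  9: ids {4} → SUM(t.amount)=283
  11: ids {1, 8, 11, 13} → SUM(t.amount)=-53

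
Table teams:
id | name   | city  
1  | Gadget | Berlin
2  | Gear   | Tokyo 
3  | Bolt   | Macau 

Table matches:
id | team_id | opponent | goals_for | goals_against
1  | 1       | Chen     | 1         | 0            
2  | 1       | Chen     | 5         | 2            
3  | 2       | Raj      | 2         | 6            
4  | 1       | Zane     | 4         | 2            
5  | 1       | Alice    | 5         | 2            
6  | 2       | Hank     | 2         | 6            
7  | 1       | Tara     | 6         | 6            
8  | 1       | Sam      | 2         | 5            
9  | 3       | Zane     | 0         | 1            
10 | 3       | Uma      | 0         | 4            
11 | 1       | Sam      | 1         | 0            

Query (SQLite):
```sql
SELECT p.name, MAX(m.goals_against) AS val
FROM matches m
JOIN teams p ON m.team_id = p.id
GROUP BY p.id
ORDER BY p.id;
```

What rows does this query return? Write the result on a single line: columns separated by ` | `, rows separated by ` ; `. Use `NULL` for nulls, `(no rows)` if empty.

Gadget | 6 ; Gear | 6 ; Bolt | 4

Join each matches row to its teams via team_id.
Group joined rows by teams.id; compute MAX(m.goals_against) per group.
  1: ids {1, 2, 4, 5, 7, 8, 11} → MAX(m.goals_against)=6
  2: ids {3, 6} → MAX(m.goals_against)=6
  3: ids {9, 10} → MAX(m.goals_against)=4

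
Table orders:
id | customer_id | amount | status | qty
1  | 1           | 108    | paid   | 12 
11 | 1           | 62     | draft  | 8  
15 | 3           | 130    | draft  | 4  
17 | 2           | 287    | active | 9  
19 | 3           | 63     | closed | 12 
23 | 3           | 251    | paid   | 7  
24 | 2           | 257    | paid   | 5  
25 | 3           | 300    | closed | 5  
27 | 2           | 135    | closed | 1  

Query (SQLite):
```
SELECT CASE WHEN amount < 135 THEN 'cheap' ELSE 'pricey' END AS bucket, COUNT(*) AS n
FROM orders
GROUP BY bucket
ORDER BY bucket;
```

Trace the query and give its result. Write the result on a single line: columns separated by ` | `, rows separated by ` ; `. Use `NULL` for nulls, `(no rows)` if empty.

cheap | 4 ; pricey | 5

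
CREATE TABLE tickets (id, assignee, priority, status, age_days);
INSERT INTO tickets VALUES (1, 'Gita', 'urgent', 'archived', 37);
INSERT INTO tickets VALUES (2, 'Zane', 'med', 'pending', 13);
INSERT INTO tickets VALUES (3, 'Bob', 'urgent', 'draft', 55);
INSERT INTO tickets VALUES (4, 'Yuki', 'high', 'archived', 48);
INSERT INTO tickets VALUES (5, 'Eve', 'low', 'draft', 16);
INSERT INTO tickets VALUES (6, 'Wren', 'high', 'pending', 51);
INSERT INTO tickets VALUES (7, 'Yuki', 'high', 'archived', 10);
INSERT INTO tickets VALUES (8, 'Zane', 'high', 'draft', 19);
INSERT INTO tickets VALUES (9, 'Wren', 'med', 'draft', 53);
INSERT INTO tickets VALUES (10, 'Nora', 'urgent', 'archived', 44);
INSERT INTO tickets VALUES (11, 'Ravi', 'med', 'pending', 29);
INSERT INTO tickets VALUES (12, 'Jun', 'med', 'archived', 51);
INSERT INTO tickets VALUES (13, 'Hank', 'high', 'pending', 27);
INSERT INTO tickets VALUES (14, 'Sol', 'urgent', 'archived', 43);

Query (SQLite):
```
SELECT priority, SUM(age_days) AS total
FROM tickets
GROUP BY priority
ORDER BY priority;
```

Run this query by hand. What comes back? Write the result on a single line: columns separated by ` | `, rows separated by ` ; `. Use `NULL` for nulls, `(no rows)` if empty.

high | 155 ; low | 16 ; med | 146 ; urgent | 179

Partition tickets by priority; compute SUM(age_days) within each group.
  high: ids {4, 6, 7, 8, 13} → SUM(age_days)=155
  low: ids {5} → SUM(age_days)=16
  med: ids {2, 9, 11, 12} → SUM(age_days)=146
  urgent: ids {1, 3, 10, 14} → SUM(age_days)=179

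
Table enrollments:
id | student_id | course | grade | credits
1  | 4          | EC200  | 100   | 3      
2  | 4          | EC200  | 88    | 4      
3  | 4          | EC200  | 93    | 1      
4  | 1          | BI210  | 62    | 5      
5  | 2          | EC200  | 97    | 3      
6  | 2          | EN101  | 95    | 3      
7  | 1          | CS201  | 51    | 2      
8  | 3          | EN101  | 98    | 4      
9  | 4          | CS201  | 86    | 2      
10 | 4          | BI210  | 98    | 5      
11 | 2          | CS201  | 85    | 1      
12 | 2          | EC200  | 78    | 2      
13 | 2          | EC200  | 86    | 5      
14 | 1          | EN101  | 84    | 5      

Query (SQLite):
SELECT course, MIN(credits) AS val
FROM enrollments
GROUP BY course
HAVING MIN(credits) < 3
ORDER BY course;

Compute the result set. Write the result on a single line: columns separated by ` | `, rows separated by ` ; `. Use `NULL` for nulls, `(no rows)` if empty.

CS201 | 1 ; EC200 | 1

Partition enrollments by course; compute MIN(credits) within each group.
HAVING: keep groups where MIN(credits) < 3.
  BI210: ids {4, 10} → MIN(credits)=5
  CS201: ids {7, 9, 11} → MIN(credits)=1
  EC200: ids {1, 2, 3, 5, 12, 13} → MIN(credits)=1
  EN101: ids {6, 8, 14} → MIN(credits)=3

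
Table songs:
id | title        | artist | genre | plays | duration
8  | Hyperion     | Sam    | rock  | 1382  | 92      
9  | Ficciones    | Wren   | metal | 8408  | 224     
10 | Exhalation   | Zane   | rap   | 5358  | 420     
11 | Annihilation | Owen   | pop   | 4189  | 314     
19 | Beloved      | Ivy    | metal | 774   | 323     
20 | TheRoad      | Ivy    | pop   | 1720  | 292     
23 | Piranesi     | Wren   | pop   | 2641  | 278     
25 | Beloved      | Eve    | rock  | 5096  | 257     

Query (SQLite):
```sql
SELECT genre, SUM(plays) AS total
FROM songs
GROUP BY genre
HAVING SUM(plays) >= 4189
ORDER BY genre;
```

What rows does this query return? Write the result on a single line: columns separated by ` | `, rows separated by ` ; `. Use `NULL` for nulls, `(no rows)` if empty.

Partition songs by genre; compute SUM(plays) within each group.
HAVING: keep groups where SUM(plays) >= 4189.
  metal: ids {9, 19} → SUM(plays)=9182
  pop: ids {11, 20, 23} → SUM(plays)=8550
  rap: ids {10} → SUM(plays)=5358
  rock: ids {8, 25} → SUM(plays)=6478

metal | 9182 ; pop | 8550 ; rap | 5358 ; rock | 6478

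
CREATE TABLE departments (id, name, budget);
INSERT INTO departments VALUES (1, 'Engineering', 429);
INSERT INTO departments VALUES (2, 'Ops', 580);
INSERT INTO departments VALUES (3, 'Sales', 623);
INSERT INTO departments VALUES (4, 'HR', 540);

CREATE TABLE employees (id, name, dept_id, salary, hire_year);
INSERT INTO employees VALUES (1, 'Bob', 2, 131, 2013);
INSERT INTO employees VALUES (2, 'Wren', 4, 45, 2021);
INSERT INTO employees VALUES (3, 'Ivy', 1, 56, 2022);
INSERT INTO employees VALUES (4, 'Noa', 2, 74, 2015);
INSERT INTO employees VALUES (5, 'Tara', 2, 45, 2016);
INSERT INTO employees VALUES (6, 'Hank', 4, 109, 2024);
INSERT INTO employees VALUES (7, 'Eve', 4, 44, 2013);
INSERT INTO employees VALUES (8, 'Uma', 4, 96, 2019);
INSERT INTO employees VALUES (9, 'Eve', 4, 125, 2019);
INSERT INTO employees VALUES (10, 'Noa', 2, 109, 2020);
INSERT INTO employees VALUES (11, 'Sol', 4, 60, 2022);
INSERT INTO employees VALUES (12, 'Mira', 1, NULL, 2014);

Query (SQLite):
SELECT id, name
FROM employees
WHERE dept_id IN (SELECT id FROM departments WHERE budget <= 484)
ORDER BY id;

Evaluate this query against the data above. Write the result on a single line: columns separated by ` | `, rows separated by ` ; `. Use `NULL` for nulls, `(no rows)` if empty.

Inner query: departments.id where budget <= 484.
Outer: keep employees rows whose dept_id is in that set.
Inner query → {1}

3 | Ivy ; 12 | Mira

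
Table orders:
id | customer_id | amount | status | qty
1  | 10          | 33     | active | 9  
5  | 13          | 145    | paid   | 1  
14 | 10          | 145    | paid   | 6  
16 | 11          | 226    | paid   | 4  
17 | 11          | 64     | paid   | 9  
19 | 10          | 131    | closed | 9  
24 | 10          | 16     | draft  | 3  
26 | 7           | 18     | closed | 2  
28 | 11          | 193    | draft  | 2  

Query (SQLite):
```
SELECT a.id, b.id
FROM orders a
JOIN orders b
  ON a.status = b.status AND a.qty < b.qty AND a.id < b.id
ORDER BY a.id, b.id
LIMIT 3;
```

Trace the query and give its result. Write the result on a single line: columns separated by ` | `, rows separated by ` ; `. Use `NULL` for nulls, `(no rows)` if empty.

Pairs (a,b) with same status, a.qty < b.qty, a.id < b.id.
status groups: active:{1} closed:{19,26} draft:{24,28} paid:{5,14,16,17}
Ordered by (a.id, b.id); first 3.

5 | 14 ; 5 | 16 ; 5 | 17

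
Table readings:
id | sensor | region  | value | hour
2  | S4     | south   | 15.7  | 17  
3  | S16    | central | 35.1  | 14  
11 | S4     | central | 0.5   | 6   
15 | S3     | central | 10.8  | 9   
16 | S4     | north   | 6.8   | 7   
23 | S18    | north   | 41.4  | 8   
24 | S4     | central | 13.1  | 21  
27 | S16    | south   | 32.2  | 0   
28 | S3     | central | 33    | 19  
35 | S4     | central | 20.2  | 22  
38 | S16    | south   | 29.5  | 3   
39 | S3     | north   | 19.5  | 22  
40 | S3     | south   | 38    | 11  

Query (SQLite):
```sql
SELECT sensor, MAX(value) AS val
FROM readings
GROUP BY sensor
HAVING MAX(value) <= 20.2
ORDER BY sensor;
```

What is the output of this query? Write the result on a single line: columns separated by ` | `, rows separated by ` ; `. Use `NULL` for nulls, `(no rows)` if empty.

S4 | 20.2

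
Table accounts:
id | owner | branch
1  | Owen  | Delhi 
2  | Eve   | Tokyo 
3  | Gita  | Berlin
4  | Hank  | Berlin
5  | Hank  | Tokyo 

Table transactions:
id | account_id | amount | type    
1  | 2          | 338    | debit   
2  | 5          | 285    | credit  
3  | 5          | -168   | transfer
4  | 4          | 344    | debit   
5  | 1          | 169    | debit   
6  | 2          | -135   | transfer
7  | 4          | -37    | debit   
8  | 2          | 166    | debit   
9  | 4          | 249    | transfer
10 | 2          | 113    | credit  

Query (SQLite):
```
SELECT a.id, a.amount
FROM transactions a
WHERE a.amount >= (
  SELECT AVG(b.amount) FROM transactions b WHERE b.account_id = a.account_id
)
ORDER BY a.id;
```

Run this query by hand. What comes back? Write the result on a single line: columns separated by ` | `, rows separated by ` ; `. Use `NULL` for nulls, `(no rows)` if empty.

1 | 338 ; 2 | 285 ; 4 | 344 ; 5 | 169 ; 8 | 166 ; 9 | 249

For each transactions row a, compute AVG(amount) over rows sharing a.account_id.
Keep row a if a.amount >= that per-group AVG.
  account_id=1: AVG(amount) = 169.0
  account_id=2: AVG(amount) = 120.5
  account_id=4: AVG(amount) = 185.333333
  account_id=5: AVG(amount) = 58.5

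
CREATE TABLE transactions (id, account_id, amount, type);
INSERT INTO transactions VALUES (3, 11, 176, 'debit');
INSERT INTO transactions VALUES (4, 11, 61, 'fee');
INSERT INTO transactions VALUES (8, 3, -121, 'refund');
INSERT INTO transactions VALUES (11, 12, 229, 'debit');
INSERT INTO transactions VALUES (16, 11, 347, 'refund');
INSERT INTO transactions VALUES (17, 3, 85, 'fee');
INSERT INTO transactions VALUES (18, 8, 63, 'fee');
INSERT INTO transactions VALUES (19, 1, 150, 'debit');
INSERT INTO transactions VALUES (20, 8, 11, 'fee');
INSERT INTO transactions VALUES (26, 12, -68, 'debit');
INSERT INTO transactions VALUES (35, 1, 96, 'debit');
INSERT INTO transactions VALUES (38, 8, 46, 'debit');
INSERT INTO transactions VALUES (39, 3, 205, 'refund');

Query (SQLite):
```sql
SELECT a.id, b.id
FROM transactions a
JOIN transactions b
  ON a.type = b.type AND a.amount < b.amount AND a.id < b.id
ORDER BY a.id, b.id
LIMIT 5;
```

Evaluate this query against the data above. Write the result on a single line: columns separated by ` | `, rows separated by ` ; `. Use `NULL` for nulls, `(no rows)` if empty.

3 | 11 ; 4 | 17 ; 4 | 18 ; 8 | 16 ; 8 | 39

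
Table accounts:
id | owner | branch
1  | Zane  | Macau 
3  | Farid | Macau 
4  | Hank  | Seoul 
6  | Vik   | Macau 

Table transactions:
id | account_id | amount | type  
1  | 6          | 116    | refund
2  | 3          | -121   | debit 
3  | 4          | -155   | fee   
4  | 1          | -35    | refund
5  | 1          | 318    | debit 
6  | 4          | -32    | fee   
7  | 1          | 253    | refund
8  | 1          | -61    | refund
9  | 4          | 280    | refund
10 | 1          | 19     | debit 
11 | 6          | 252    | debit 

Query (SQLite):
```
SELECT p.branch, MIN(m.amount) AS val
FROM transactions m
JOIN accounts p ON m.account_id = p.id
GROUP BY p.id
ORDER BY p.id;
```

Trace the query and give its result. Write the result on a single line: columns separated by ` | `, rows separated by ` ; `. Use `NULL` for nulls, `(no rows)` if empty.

Join each transactions row to its accounts via account_id.
Group joined rows by accounts.id; compute MIN(m.amount) per group.
  1: ids {4, 5, 7, 8, 10} → MIN(m.amount)=-61
  3: ids {2} → MIN(m.amount)=-121
  4: ids {3, 6, 9} → MIN(m.amount)=-155
  6: ids {1, 11} → MIN(m.amount)=116

Macau | -61 ; Macau | -121 ; Seoul | -155 ; Macau | 116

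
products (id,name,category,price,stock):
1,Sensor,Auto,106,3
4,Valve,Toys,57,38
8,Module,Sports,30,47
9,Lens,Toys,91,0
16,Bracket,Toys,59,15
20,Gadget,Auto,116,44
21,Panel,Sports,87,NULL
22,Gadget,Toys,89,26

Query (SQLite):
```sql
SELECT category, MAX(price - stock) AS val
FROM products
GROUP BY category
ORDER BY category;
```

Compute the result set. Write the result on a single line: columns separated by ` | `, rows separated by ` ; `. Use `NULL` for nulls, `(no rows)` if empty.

For each row compute price - stock.
Group by category; take MAX of the expression per group.
  Auto: ids {1, 20} → MAX(price - stock)=103
  Sports: ids {8, 21} → MAX(price - stock)=-17
  Toys: ids {4, 9, 16, 22} → MAX(price - stock)=91

Auto | 103 ; Sports | -17 ; Toys | 91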